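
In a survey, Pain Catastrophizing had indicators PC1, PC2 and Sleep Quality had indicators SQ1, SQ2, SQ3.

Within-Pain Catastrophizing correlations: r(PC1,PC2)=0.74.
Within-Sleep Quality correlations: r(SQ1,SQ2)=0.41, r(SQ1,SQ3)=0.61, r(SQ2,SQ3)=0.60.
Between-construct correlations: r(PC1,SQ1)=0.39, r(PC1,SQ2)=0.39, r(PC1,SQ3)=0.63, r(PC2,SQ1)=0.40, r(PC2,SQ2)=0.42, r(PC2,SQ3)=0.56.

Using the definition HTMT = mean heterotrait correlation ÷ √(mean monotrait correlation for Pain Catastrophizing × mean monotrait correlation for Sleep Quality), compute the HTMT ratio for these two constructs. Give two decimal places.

Mean between = 2.79/6 = 0.4650.
Mean within-PC = 0.74/1 = 0.7400; mean within-SQ = 1.62/3 = 0.5400.
Geometric mean = √(0.7400 × 0.5400) = 0.6321.
HTMT = 0.4650 / 0.6321 = 0.74.

0.74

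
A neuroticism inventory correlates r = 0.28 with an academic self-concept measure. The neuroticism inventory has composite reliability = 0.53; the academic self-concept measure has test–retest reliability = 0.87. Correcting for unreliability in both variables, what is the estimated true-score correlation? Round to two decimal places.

r_true = r_obs / √(r_xx · r_yy) = 0.28 / √(0.53 × 0.87) = 0.28 / √0.4611 = 0.28 / 0.6790 ≈ 0.41.

0.41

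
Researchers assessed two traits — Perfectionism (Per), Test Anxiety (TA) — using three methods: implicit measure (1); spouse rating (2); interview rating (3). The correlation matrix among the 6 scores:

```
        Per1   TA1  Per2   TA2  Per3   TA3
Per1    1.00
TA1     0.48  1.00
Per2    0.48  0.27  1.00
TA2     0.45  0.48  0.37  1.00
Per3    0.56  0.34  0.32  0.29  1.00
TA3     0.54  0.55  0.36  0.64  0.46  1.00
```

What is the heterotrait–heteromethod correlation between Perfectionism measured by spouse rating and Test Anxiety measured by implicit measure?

Different traits and methods: r(Per2, TA1) = 0.27.

0.27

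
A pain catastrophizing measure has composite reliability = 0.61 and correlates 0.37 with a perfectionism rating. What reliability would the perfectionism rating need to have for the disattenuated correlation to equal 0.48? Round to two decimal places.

r_true = r_obs / √(r_xx · r_yy) ⇒ 0.48 = 0.37 / √(0.61 · r_yy).
√(0.61 · r_yy) = 0.37 / 0.48 = 0.7708; 0.61 · r_yy = 0.5941; r_yy = 0.5941 / 0.61 ≈ 0.97.

0.97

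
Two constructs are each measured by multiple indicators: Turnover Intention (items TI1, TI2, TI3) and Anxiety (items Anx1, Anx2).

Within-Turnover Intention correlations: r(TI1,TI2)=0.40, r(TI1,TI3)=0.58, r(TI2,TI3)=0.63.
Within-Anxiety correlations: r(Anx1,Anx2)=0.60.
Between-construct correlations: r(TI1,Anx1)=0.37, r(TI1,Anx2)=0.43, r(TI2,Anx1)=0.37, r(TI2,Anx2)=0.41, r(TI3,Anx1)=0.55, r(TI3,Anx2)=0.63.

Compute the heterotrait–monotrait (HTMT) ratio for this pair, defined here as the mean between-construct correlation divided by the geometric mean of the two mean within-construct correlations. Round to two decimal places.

Between-construct mean = 2.76/6 = 0.4600.
Mean within-TI = 1.61/3 = 0.5367; mean within-Anx = 0.60/1 = 0.6000.
Geometric mean = √(0.5367 × 0.6000) = 0.5675.
HTMT = 0.4600 / 0.5675 = 0.81.

0.81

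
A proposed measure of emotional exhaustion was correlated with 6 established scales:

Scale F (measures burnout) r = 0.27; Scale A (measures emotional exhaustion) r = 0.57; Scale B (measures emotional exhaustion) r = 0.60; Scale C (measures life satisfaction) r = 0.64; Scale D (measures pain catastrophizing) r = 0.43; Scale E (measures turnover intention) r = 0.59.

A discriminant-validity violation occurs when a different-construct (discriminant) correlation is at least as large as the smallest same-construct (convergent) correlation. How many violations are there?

2

Convergent (same construct = emotional exhaustion): Scale A, Scale B.
Smallest convergent = 0.57. Discriminant values: 0.27, 0.64, 0.43, 0.59; count ≥ 0.57 → 2.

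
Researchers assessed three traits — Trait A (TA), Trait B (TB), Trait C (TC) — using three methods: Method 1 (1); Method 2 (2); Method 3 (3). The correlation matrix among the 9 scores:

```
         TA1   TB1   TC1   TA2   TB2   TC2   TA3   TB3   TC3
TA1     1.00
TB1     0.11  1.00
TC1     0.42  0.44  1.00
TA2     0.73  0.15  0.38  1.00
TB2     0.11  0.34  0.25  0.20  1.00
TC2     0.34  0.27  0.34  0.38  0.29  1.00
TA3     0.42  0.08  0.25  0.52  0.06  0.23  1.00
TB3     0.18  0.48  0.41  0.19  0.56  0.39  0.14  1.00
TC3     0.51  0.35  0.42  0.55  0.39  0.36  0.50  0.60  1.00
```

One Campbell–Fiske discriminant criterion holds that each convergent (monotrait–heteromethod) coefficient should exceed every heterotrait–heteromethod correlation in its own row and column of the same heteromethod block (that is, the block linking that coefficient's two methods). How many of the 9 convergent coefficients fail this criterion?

Convergent coefficients and their comparison sets:
TA (methods 1·2): 0.73 vs {0.11, 0.15, 0.34, 0.38} → pass.
TA (methods 1·3): 0.42 vs {0.18, 0.08, 0.51, 0.25} → fail.
TA (methods 2·3): 0.52 vs {0.19, 0.06, 0.55, 0.23} → fail.
TB (methods 1·2): 0.34 vs {0.15, 0.11, 0.27, 0.25} → pass.
TB (methods 1·3): 0.48 vs {0.08, 0.18, 0.35, 0.41} → pass.
TB (methods 2·3): 0.56 vs {0.06, 0.19, 0.39, 0.39} → pass.
TC (methods 1·2): 0.34 vs {0.38, 0.34, 0.25, 0.27} → fail.
TC (methods 1·3): 0.42 vs {0.25, 0.51, 0.41, 0.35} → fail.
TC (methods 2·3): 0.36 vs {0.23, 0.55, 0.39, 0.39} → fail.
5 of 9 fail.

5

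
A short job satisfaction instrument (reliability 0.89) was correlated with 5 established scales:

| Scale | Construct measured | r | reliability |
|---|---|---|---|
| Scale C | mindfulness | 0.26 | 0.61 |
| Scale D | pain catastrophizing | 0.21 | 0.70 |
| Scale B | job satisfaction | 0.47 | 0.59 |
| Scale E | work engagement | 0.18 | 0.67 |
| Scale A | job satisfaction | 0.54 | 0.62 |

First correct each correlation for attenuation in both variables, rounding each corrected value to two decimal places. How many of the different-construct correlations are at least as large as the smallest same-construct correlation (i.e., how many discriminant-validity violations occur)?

0

Disattenuated r (r / √(r_scale · r_new)):
  Scale C (disc): 0.26 / √(0.61·0.89) = 0.35
  Scale D (disc): 0.21 / √(0.70·0.89) = 0.27
  Scale B (conv): 0.47 / √(0.59·0.89) = 0.65
  Scale E (disc): 0.18 / √(0.67·0.89) = 0.23
  Scale A (conv): 0.54 / √(0.62·0.89) = 0.73
Smallest convergent = 0.65. Discriminant values: 0.35, 0.27, 0.23; count ≥ 0.65 → 0.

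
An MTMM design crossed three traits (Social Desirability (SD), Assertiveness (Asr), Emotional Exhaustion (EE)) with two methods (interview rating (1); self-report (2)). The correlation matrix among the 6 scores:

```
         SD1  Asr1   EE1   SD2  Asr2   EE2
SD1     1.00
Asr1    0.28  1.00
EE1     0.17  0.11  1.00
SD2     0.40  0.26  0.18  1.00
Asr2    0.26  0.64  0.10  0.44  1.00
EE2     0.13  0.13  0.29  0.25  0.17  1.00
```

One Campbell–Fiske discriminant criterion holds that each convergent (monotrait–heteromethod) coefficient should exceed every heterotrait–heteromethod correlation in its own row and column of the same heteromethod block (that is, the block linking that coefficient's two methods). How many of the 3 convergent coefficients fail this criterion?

Each convergent coefficient versus the relevant comparison correlations:
SD (methods 1·2): 0.40 vs {0.26, 0.26, 0.13, 0.18} → pass.
Asr (methods 1·2): 0.64 vs {0.26, 0.26, 0.13, 0.10} → pass.
EE (methods 1·2): 0.29 vs {0.18, 0.13, 0.10, 0.13} → pass.
0 of 3 fail.

0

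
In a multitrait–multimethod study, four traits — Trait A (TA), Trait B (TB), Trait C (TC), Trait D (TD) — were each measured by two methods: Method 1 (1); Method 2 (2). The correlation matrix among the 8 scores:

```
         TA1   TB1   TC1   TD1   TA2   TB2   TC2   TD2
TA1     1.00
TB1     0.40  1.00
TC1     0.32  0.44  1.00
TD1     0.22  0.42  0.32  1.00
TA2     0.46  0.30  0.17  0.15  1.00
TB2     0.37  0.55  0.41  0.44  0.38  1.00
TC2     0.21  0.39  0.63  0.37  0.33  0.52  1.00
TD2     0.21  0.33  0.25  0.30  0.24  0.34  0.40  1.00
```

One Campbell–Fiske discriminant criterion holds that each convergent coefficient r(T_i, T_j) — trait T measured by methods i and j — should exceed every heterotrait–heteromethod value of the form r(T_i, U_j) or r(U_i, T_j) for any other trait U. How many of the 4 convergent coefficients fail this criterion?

Checking each validity diagonal entry against its comparison values:
TA (methods 1·2): 0.46 vs {0.37, 0.30, 0.21, 0.17, 0.21, 0.15} → pass.
TB (methods 1·2): 0.55 vs {0.30, 0.37, 0.39, 0.41, 0.33, 0.44} → pass.
TC (methods 1·2): 0.63 vs {0.17, 0.21, 0.41, 0.39, 0.25, 0.37} → pass.
TD (methods 1·2): 0.30 vs {0.15, 0.21, 0.44, 0.33, 0.37, 0.25} → fail.
1 of 4 fail.

1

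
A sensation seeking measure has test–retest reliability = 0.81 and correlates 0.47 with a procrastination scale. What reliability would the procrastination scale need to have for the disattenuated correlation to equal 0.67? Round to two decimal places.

r_true = r_obs / √(r_xx · r_yy) ⇒ 0.67 = 0.47 / √(0.81 · r_yy).
√(0.81 · r_yy) = 0.47 / 0.67 = 0.7015; 0.81 · r_yy = 0.4921; r_yy = 0.4921 / 0.81 ≈ 0.61.

0.61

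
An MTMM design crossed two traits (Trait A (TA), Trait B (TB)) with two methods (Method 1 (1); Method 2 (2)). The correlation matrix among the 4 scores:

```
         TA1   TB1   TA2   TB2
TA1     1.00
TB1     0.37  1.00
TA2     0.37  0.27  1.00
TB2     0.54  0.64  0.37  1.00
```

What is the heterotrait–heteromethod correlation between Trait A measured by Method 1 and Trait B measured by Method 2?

Different traits and methods: r(TA1, TB2) = 0.54.

0.54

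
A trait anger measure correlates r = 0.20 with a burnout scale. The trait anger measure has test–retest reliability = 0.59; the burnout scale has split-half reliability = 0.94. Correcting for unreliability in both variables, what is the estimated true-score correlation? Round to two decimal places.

0.27

r_true = r_obs / √(r_xx · r_yy) = 0.20 / √(0.59 × 0.94) = 0.20 / √0.5546 = 0.20 / 0.7447 ≈ 0.27.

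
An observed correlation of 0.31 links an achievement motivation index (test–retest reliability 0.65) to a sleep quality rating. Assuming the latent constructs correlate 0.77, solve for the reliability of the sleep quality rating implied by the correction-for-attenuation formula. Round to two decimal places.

r_true = r_obs / √(r_xx · r_yy) ⇒ 0.77 = 0.31 / √(0.65 · r_yy).
√(0.65 · r_yy) = 0.31 / 0.77 = 0.4026; 0.65 · r_yy = 0.1621; r_yy = 0.1621 / 0.65 ≈ 0.25.

0.25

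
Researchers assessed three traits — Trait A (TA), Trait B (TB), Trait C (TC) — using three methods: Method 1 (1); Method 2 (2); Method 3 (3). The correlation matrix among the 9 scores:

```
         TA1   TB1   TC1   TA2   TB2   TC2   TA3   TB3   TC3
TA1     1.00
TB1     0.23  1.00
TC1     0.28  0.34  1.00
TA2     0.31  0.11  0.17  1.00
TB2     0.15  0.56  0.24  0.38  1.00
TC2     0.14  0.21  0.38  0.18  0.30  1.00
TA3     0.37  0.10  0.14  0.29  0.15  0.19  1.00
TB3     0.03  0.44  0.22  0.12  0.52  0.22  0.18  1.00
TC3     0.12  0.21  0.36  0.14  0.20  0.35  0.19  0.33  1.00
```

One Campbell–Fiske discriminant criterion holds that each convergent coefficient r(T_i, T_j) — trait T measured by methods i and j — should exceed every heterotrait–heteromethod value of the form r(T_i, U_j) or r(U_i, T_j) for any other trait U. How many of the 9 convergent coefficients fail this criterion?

0

Checking each validity diagonal entry against its comparison values:
TA (methods 1·2): 0.31 vs {0.15, 0.11, 0.14, 0.17} → pass.
TA (methods 1·3): 0.37 vs {0.03, 0.10, 0.12, 0.14} → pass.
TA (methods 2·3): 0.29 vs {0.12, 0.15, 0.14, 0.19} → pass.
TB (methods 1·2): 0.56 vs {0.11, 0.15, 0.21, 0.24} → pass.
TB (methods 1·3): 0.44 vs {0.10, 0.03, 0.21, 0.22} → pass.
TB (methods 2·3): 0.52 vs {0.15, 0.12, 0.20, 0.22} → pass.
TC (methods 1·2): 0.38 vs {0.17, 0.14, 0.24, 0.21} → pass.
TC (methods 1·3): 0.36 vs {0.14, 0.12, 0.22, 0.21} → pass.
TC (methods 2·3): 0.35 vs {0.19, 0.14, 0.22, 0.20} → pass.
0 of 9 fail.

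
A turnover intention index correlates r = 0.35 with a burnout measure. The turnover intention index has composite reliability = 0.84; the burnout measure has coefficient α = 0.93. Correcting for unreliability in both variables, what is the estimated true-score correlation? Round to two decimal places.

r_true = r_obs / √(r_xx · r_yy) = 0.35 / √(0.84 × 0.93) = 0.35 / √0.7812 = 0.35 / 0.8839 ≈ 0.40.

0.40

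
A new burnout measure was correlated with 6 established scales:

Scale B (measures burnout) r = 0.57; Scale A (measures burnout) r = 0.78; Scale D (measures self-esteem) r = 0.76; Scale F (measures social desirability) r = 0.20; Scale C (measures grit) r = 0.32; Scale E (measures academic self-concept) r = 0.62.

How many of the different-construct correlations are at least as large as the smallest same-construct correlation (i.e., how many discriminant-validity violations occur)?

Convergent (same construct = burnout): Scale B, Scale A.
Smallest convergent = 0.57. Discriminant values: 0.76, 0.20, 0.32, 0.62; count ≥ 0.57 → 2.

2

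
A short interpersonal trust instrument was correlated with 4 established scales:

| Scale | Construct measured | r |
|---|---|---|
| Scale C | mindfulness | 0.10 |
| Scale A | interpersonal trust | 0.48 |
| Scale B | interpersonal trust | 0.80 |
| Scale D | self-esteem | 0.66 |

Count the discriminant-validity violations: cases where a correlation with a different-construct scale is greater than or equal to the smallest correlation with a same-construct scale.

Convergent (same construct = interpersonal trust): Scale A, Scale B.
Smallest convergent = 0.48. Discriminant values: 0.10, 0.66; count ≥ 0.48 → 1.

1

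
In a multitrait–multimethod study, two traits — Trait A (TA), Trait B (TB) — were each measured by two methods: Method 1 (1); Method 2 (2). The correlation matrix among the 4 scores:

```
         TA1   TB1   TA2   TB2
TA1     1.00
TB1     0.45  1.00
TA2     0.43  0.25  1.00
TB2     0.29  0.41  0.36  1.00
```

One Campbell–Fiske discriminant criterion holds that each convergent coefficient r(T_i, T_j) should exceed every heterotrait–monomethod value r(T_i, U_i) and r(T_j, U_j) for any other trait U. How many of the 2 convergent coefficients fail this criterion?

Checking each validity diagonal entry against its comparison values:
TA (methods 1·2): 0.43 vs {0.45, 0.36} → fail.
TB (methods 1·2): 0.41 vs {0.45, 0.36} → fail.
2 of 2 fail.

2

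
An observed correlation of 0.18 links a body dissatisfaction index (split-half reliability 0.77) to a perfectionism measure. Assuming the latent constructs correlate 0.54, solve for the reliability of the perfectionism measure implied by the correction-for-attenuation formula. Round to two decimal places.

0.14

r_true = r_obs / √(r_xx · r_yy) ⇒ 0.54 = 0.18 / √(0.77 · r_yy).
√(0.77 · r_yy) = 0.18 / 0.54 = 0.3333; 0.77 · r_yy = 0.1111; r_yy = 0.1111 / 0.77 ≈ 0.14.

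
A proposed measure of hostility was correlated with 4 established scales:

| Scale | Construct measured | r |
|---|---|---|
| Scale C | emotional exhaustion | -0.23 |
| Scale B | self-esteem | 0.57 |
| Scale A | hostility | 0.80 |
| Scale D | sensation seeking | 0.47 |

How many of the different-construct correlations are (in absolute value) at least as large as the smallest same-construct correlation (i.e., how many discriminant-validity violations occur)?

0

Convergent (same construct = hostility): Scale A.
Smallest convergent = 0.80. Discriminant |r|: 0.23, 0.57, 0.47; count ≥ 0.80 → 0.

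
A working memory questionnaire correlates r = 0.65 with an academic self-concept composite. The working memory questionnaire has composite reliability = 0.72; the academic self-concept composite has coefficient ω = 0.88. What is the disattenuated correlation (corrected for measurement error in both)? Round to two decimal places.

r_true = r_obs / √(r_xx · r_yy) = 0.65 / √(0.72 × 0.88) = 0.65 / √0.6336 = 0.65 / 0.7960 ≈ 0.82.

0.82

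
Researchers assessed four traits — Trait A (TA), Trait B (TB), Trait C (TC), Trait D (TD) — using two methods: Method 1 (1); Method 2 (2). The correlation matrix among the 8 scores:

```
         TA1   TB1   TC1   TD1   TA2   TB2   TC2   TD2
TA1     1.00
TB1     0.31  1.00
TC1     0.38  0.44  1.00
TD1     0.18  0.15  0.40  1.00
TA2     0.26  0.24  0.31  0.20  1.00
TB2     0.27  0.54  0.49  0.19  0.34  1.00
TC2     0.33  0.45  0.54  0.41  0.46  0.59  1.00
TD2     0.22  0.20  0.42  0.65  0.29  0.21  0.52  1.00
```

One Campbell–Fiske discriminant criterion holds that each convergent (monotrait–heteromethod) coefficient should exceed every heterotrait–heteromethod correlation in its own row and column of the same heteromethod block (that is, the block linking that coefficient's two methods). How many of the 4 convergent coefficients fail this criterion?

Checking each validity diagonal entry against its comparison values:
TA (methods 1·2): 0.26 vs {0.27, 0.24, 0.33, 0.31, 0.22, 0.20} → fail.
TB (methods 1·2): 0.54 vs {0.24, 0.27, 0.45, 0.49, 0.20, 0.19} → pass.
TC (methods 1·2): 0.54 vs {0.31, 0.33, 0.49, 0.45, 0.42, 0.41} → pass.
TD (methods 1·2): 0.65 vs {0.20, 0.22, 0.19, 0.20, 0.41, 0.42} → pass.
1 of 4 fail.

1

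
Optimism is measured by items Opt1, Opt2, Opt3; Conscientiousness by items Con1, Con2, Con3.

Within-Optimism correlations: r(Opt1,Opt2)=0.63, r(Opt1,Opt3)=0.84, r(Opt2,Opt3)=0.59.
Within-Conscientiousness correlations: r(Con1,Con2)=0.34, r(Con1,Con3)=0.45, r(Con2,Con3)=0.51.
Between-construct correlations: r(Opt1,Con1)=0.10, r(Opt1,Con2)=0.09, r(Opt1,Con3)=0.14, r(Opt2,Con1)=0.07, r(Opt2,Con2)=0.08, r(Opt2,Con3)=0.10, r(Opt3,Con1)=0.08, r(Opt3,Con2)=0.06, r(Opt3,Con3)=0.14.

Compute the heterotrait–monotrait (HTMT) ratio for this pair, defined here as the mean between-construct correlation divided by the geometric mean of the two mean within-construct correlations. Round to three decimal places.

Mean between = 0.86/9 = 0.0956.
Mean within-Opt = 2.06/3 = 0.6867; mean within-Con = 1.30/3 = 0.4333.
Geometric mean = √(0.6867 × 0.4333) = 0.5455.
HTMT = 0.0956 / 0.5455 = 0.175.

0.175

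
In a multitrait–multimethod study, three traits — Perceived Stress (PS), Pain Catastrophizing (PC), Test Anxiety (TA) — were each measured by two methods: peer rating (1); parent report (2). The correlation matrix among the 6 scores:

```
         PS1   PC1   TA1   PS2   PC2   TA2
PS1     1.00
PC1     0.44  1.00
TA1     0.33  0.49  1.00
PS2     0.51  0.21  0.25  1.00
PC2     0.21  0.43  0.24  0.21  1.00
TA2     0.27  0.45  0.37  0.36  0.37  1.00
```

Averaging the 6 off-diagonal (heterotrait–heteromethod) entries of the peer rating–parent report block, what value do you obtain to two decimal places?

HTHM values (method 1 × method 2): 0.21, 0.27, 0.21, 0.45, 0.25, 0.24; mean = 1.63/6 = 0.27.

0.27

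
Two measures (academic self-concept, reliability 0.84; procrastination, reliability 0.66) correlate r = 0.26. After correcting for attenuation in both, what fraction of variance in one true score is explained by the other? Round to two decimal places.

Disattenuated r = 0.26 / √(0.84 × 0.66) = 0.26 / 0.7446 = 0.3492.
Shared true-score variance = 0.3492² = 0.1219 ≈ 0.12.

0.12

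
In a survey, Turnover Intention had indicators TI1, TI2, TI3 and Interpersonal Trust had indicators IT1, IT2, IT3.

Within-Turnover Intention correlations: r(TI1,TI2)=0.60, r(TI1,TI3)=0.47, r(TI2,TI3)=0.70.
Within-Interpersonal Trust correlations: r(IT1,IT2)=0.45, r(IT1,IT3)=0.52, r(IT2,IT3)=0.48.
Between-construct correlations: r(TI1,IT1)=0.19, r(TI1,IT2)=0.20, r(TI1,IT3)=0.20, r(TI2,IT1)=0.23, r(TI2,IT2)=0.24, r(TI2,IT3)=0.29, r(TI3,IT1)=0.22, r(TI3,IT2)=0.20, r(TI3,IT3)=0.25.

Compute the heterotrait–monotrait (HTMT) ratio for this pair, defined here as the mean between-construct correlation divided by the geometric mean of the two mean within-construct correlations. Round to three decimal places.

0.420

Between-construct mean = 2.02/9 = 0.2244.
Mean within-TI = 1.77/3 = 0.5900; mean within-IT = 1.45/3 = 0.4833.
Geometric mean = √(0.5900 × 0.4833) = 0.5340.
HTMT = 0.2244 / 0.5340 = 0.420.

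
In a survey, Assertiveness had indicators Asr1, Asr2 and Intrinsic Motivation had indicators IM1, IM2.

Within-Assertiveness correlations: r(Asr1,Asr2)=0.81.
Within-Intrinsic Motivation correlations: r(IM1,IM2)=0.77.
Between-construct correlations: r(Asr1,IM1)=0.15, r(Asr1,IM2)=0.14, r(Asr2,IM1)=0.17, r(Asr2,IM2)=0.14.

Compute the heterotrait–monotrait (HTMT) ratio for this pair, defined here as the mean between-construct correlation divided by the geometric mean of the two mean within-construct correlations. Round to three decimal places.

0.190

Between-construct mean = 0.60/4 = 0.1500.
Mean within-Asr = 0.81/1 = 0.8100; mean within-IM = 0.77/1 = 0.7700.
Geometric mean = √(0.8100 × 0.7700) = 0.7897.
HTMT = 0.1500 / 0.7897 = 0.190.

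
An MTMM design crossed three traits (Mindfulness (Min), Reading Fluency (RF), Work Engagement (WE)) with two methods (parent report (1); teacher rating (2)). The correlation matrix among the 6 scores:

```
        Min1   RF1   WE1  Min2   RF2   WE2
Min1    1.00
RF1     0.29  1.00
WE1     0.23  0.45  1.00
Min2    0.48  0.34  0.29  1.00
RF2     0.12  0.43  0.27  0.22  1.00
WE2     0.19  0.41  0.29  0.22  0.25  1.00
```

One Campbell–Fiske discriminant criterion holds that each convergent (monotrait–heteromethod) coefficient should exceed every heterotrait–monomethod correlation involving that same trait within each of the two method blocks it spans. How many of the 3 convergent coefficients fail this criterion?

2

Convergent coefficients and their comparison sets:
Min (methods 1·2): 0.48 vs {0.29, 0.22, 0.23, 0.22} → pass.
RF (methods 1·2): 0.43 vs {0.29, 0.22, 0.45, 0.25} → fail.
WE (methods 1·2): 0.29 vs {0.23, 0.22, 0.45, 0.25} → fail.
2 of 3 fail.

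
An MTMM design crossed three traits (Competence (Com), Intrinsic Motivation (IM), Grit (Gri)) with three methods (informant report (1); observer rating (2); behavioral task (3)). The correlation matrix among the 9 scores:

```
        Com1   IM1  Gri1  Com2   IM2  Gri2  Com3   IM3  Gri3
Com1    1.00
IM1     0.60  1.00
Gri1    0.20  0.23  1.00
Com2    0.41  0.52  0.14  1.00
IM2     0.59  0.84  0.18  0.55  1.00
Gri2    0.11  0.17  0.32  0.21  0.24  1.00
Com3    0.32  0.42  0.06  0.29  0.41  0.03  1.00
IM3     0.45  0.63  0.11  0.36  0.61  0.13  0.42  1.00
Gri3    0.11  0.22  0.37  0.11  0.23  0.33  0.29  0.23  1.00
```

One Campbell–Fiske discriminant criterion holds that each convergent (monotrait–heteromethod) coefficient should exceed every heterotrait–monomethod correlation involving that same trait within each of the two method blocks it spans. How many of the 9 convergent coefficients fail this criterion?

Checking each validity diagonal entry against its comparison values:
Com (methods 1·2): 0.41 vs {0.60, 0.55, 0.20, 0.21} → fail.
Com (methods 1·3): 0.32 vs {0.60, 0.42, 0.20, 0.29} → fail.
Com (methods 2·3): 0.29 vs {0.55, 0.42, 0.21, 0.29} → fail.
IM (methods 1·2): 0.84 vs {0.60, 0.55, 0.23, 0.24} → pass.
IM (methods 1·3): 0.63 vs {0.60, 0.42, 0.23, 0.23} → pass.
IM (methods 2·3): 0.61 vs {0.55, 0.42, 0.24, 0.23} → pass.
Gri (methods 1·2): 0.32 vs {0.20, 0.21, 0.23, 0.24} → pass.
Gri (methods 1·3): 0.37 vs {0.20, 0.29, 0.23, 0.23} → pass.
Gri (methods 2·3): 0.33 vs {0.21, 0.29, 0.24, 0.23} → pass.
3 of 9 fail.

3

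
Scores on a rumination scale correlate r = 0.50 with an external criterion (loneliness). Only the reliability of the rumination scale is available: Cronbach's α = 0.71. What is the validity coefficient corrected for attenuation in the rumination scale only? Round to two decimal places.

0.59

Single correction: r_c = r_obs / √r_xx = 0.50 / √0.71 = 0.50 / 0.8426 ≈ 0.59.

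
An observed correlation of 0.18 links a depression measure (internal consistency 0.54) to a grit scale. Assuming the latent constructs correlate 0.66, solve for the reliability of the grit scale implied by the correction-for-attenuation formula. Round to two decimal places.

r_true = r_obs / √(r_xx · r_yy) ⇒ 0.66 = 0.18 / √(0.54 · r_yy).
√(0.54 · r_yy) = 0.18 / 0.66 = 0.2727; 0.54 · r_yy = 0.0744; r_yy = 0.0744 / 0.54 ≈ 0.14.

0.14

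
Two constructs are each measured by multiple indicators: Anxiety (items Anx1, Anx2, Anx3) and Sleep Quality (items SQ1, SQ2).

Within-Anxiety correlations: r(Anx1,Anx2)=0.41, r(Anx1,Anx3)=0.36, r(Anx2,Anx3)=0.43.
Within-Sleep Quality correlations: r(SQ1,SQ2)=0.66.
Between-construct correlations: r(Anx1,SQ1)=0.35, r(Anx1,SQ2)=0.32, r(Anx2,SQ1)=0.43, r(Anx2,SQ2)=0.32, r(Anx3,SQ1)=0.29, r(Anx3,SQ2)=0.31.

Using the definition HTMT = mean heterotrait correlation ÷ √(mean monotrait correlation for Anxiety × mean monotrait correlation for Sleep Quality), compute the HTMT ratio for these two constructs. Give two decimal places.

0.66

Between-construct mean = 2.02/6 = 0.3367.
Mean within-Anx = 1.20/3 = 0.4000; mean within-SQ = 0.66/1 = 0.6600.
Geometric mean = √(0.4000 × 0.6600) = 0.5138.
HTMT = 0.3367 / 0.5138 = 0.66.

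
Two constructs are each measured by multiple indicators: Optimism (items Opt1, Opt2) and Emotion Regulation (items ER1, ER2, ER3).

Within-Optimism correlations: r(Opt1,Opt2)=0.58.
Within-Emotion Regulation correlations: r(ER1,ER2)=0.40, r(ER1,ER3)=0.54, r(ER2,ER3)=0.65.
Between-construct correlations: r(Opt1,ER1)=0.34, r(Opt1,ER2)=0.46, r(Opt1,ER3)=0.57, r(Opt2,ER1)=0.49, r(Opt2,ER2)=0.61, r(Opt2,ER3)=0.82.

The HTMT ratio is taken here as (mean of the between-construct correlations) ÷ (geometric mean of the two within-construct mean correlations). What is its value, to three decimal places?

0.989

Mean heterotrait r = 3.29/6 = 0.5483.
Mean within-Opt = 0.58/1 = 0.5800; mean within-ER = 1.59/3 = 0.5300.
Geometric mean = √(0.5800 × 0.5300) = 0.5544.
HTMT = 0.5483 / 0.5544 = 0.989.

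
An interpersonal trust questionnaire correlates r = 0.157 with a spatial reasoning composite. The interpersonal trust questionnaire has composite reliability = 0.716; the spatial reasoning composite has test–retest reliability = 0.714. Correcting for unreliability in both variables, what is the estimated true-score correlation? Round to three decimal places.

0.220

r_true = r_obs / √(r_xx · r_yy) = 0.157 / √(0.716 × 0.714) = 0.157 / √0.511224 = 0.157 / 0.7150 ≈ 0.220.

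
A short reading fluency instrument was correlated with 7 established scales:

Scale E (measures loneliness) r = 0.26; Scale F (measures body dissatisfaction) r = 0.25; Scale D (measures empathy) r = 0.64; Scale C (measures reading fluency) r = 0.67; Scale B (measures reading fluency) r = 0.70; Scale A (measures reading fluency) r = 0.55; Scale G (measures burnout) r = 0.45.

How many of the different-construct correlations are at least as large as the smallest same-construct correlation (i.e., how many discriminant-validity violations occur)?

1

Convergent (same construct = reading fluency): Scale C, Scale B, Scale A.
Smallest convergent = 0.55. Discriminant values: 0.26, 0.25, 0.64, 0.45; count ≥ 0.55 → 1.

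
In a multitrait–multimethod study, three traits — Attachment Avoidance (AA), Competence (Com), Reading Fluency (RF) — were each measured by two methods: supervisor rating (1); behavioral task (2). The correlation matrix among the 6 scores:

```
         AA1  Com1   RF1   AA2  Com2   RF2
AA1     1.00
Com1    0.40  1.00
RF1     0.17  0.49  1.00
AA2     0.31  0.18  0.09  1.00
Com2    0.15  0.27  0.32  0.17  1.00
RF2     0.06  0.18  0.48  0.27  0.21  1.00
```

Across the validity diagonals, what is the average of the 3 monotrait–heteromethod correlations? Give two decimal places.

0.35

Convergent values: 0.31, 0.27, 0.48; mean = 1.06/3 = 0.35.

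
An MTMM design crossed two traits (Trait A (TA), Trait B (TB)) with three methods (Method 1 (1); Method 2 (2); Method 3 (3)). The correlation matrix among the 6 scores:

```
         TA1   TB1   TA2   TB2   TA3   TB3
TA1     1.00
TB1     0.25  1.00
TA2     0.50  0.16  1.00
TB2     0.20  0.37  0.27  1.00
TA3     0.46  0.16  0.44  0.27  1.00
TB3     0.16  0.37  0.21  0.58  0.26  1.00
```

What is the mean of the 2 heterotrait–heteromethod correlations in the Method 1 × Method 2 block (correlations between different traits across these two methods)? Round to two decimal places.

HTHM values (method 1 × method 2): 0.20, 0.16; mean = 0.36/2 = 0.18.

0.18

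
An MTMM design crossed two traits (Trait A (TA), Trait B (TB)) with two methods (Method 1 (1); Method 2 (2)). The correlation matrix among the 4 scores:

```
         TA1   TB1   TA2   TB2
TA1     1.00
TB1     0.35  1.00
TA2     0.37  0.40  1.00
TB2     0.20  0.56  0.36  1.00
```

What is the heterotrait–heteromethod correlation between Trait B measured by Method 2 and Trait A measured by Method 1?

Different traits and methods: r(TB2, TA1) = 0.20.

0.20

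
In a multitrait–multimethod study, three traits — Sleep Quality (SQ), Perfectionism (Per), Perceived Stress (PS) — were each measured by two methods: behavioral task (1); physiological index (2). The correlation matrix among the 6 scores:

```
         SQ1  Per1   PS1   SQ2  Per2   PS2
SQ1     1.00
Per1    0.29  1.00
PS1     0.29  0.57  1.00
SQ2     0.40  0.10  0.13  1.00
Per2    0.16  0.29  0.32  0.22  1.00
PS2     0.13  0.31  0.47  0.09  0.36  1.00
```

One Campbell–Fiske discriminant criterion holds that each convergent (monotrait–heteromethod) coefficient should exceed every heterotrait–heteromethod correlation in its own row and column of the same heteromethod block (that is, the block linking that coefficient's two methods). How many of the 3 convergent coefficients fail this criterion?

Checking each validity diagonal entry against its comparison values:
SQ (methods 1·2): 0.40 vs {0.16, 0.10, 0.13, 0.13} → pass.
Per (methods 1·2): 0.29 vs {0.10, 0.16, 0.31, 0.32} → fail.
PS (methods 1·2): 0.47 vs {0.13, 0.13, 0.32, 0.31} → pass.
1 of 3 fail.

1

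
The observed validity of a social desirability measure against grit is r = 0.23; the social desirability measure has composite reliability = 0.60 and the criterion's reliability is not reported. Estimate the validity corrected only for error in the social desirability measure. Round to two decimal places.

0.30

Single correction: r_c = r_obs / √r_xx = 0.23 / √0.60 = 0.23 / 0.7746 ≈ 0.30.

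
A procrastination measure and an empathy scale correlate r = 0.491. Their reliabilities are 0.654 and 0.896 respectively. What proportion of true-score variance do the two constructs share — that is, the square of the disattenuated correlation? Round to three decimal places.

0.411

Disattenuated r = 0.491 / √(0.654 × 0.896) = 0.491 / 0.7655 = 0.6414.
Shared true-score variance = 0.6414² = 0.4114 ≈ 0.411.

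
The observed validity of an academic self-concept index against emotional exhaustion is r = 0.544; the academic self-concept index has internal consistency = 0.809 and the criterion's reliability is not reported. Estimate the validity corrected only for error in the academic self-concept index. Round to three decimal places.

0.605

Single correction: r_c = r_obs / √r_xx = 0.544 / √0.809 = 0.544 / 0.8994 ≈ 0.605.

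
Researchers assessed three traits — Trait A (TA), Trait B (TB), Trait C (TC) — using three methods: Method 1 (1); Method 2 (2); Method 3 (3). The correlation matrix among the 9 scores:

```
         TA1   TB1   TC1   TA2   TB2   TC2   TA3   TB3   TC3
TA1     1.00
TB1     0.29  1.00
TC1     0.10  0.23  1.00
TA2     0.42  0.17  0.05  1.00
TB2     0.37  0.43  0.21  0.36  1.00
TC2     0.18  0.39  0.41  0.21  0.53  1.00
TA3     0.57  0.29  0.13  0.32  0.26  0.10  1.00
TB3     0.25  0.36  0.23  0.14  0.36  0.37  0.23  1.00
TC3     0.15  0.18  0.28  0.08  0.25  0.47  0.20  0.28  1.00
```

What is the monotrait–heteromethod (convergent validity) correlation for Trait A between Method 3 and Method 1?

Same trait (TA), different methods: r(TA3, TA1) = 0.57.

0.57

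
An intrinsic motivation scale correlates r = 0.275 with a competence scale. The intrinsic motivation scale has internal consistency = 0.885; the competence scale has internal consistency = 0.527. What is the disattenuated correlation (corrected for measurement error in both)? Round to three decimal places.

0.403

r_true = r_obs / √(r_xx · r_yy) = 0.275 / √(0.885 × 0.527) = 0.275 / √0.466395 = 0.275 / 0.6829 ≈ 0.403.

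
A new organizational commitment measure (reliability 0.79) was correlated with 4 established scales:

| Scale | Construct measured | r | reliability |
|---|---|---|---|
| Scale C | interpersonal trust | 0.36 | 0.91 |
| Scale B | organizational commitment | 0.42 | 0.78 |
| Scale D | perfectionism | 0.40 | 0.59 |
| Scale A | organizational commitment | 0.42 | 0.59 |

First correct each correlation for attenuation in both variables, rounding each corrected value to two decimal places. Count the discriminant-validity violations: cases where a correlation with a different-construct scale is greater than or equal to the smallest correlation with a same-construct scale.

1

Disattenuated r (r / √(r_scale · r_new)):
  Scale C (disc): 0.36 / √(0.91·0.79) = 0.42
  Scale B (conv): 0.42 / √(0.78·0.79) = 0.54
  Scale D (disc): 0.40 / √(0.59·0.79) = 0.59
  Scale A (conv): 0.42 / √(0.59·0.79) = 0.62
Smallest convergent = 0.54. Discriminant values: 0.42, 0.59; count ≥ 0.54 → 1.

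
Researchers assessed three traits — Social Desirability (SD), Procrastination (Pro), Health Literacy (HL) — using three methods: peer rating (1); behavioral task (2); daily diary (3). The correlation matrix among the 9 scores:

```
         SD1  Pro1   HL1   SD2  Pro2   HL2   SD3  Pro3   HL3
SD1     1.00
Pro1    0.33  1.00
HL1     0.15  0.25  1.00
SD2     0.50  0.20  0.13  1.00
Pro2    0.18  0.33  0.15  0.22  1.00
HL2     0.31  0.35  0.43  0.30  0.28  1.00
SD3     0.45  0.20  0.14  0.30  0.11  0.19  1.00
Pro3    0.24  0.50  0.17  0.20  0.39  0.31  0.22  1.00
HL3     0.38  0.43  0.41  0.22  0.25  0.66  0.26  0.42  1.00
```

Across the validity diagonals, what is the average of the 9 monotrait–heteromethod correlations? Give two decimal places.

0.44

Convergent values: 0.50, 0.45, 0.30, 0.33, 0.50, 0.39, 0.43, 0.41, 0.66; mean = 3.97/9 = 0.44.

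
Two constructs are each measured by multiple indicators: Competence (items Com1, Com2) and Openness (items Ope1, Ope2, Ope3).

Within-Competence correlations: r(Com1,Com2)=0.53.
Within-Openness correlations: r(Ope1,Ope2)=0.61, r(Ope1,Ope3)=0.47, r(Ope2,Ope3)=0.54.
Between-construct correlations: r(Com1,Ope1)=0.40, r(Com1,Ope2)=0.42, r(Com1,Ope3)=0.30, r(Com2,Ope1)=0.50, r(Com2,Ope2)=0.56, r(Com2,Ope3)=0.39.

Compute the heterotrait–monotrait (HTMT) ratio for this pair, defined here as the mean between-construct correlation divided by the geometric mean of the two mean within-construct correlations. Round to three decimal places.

Mean between = 2.57/6 = 0.4283.
Mean within-Com = 0.53/1 = 0.5300; mean within-Ope = 1.62/3 = 0.5400.
Geometric mean = √(0.5300 × 0.5400) = 0.5350.
HTMT = 0.4283 / 0.5350 = 0.801.

0.801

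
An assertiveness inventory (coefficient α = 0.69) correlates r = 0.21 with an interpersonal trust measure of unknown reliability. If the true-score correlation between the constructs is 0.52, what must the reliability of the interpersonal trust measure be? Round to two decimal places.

0.24

r_true = r_obs / √(r_xx · r_yy) ⇒ 0.52 = 0.21 / √(0.69 · r_yy).
√(0.69 · r_yy) = 0.21 / 0.52 = 0.4038; 0.69 · r_yy = 0.1631; r_yy = 0.1631 / 0.69 ≈ 0.24.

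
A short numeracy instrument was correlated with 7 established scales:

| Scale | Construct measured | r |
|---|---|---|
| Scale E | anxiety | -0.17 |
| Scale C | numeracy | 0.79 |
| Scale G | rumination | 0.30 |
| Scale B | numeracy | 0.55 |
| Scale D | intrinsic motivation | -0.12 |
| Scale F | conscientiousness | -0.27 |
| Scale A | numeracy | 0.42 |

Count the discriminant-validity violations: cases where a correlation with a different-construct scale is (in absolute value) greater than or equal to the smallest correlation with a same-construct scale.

0

Convergent (same construct = numeracy): Scale C, Scale B, Scale A.
Smallest convergent = 0.42. Discriminant |r|: 0.17, 0.30, 0.12, 0.27; count ≥ 0.42 → 0.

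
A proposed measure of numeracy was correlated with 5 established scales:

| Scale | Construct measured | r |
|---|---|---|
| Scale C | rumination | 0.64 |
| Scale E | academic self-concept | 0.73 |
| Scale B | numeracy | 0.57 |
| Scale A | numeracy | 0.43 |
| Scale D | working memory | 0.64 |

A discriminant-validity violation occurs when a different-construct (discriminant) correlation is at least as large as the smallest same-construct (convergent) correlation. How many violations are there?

3

Convergent (same construct = numeracy): Scale B, Scale A.
Smallest convergent = 0.43. Discriminant values: 0.64, 0.73, 0.64; count ≥ 0.43 → 3.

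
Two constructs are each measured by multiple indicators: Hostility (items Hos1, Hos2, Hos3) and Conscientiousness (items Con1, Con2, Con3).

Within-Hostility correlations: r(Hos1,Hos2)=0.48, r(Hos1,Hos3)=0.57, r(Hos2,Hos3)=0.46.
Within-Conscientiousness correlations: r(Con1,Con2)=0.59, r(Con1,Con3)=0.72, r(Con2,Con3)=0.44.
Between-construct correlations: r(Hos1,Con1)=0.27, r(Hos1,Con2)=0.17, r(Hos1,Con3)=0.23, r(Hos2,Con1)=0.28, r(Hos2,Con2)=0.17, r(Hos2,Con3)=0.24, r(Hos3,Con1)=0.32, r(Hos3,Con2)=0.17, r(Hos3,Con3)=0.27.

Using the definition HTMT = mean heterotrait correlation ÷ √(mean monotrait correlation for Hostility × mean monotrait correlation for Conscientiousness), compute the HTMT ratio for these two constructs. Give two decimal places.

0.43

Between-construct mean = 2.12/9 = 0.2356.
Mean within-Hos = 1.51/3 = 0.5033; mean within-Con = 1.75/3 = 0.5833.
Geometric mean = √(0.5033 × 0.5833) = 0.5418.
HTMT = 0.2356 / 0.5418 = 0.43.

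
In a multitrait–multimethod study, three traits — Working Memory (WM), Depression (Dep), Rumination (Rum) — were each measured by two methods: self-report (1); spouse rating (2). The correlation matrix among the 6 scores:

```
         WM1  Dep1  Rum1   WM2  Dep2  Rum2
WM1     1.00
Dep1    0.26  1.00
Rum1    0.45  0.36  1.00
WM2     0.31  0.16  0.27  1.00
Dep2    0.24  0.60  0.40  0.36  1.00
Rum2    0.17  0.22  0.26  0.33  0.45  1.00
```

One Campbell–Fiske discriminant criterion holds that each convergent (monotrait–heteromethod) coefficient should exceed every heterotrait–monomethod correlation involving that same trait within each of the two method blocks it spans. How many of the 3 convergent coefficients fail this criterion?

2

Checking each validity diagonal entry against its comparison values:
WM (methods 1·2): 0.31 vs {0.26, 0.36, 0.45, 0.33} → fail.
Dep (methods 1·2): 0.60 vs {0.26, 0.36, 0.36, 0.45} → pass.
Rum (methods 1·2): 0.26 vs {0.45, 0.33, 0.36, 0.45} → fail.
2 of 3 fail.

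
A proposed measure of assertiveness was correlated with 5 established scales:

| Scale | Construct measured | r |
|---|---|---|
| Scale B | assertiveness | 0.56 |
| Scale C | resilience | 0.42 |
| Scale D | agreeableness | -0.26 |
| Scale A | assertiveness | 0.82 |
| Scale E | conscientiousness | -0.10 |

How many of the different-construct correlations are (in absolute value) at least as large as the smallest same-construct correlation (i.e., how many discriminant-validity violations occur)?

Convergent (same construct = assertiveness): Scale B, Scale A.
Smallest convergent = 0.56. Discriminant |r|: 0.42, 0.26, 0.10; count ≥ 0.56 → 0.

0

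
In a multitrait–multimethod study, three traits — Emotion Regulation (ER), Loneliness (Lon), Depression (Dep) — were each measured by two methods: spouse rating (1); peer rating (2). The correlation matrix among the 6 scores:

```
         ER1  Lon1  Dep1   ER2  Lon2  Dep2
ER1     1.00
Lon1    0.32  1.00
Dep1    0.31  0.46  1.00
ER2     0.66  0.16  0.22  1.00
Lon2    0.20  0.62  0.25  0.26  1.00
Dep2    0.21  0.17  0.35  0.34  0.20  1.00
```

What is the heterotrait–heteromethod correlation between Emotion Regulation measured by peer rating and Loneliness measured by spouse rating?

Different traits and methods: r(ER2, Lon1) = 0.16.

0.16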